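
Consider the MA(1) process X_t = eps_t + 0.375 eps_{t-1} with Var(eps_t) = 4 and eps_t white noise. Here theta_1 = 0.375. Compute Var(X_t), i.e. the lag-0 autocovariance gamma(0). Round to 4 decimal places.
\gamma(0) = 4.5625

For an MA(q) process X_t = eps_t + sum_i theta_i eps_{t-i} with
Var(eps_t) = sigma^2, the variance is
  gamma(0) = sigma^2 * (1 + sum_i theta_i^2).
  sum_i theta_i^2 = (0.375)^2 = 0.140625.
  gamma(0) = 4 * (1 + 0.140625) = 4 * 1.140625 = 4.5625.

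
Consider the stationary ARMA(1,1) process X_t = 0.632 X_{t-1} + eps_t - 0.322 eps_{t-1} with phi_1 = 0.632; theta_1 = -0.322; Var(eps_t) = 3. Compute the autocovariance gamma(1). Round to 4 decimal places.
\gamma(1) = 1.2334

Multiply the model equation by X_{t-k} and take expectations. With theta_0 = psi_0 = 1 and psi_j the MA(infinity) weights, this gives
  gamma(k) - sum_i phi_i gamma(k-i) = c_k,
  c_k = sigma^2 * sum_{j=k..q} theta_j psi_{j-k}   (c_k = 0 for k > q),
using gamma(-m) = gamma(m).
psi-weights needed (psi_j = theta_j + sum_i phi_i psi_{j-i}):
  psi_1 = theta_1 + phi_1 = -0.322 + (0.632) = 0.31
Right-hand sides:
  c_0 = sigma^2 (1 + theta_1 psi_1) = 3 * (1 + (-0.322)(0.31)) = 3 * 0.90018 = 2.70054
  c_1 = sigma^2 theta_1 = 3 * (-0.322) = -0.966
  c_2 = 0
Equations for k = 0 and k = 1 (AR order 1):
  gamma(0) = phi_1 gamma(1) + c_0
  gamma(1) = phi_1 gamma(0) + c_1
Substituting the second into the first: gamma(0) (1 - phi_1^2) = c_0 + phi_1 c_1, so
  gamma(0) = (c_0 + phi_1 c_1) / (1 - phi_1^2) = (2.70054 + (0.632)(-0.966)) / (1 - (0.632)^2) = 2.090028 / 0.600576 = 3.480039.
  gamma(1) = phi_1 gamma(0) + c_1 = (0.632)(3.480039) + (-0.966) = 1.233385.
Therefore gamma(1) = 1.2334 (to 4 decimal places).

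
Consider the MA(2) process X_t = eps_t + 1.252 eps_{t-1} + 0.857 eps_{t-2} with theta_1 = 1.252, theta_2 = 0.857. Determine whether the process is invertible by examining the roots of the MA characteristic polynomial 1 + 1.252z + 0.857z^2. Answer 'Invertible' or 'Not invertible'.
\text{Invertible}

The MA(q) characteristic polynomial is P(z) = 1 + 1.252z + 0.857z^2.
Invertibility requires all roots to lie outside the unit circle, i.e. |z| > 1 for every root.
Set 1 + (1.252) z + (0.857) z^2 = 0, i.e. a z^2 + b z + c = 0 with a = 0.857, b = 1.252, c = 1.
Discriminant D = b^2 - 4ac = (1.252)^2 - 4*(0.857)*1 = 1.567504 - (3.428) = -1.860496.
D < 0, so the roots are the complex-conjugate pair z = (-b +/- i sqrt(-D)) / (2a) = -0.7305 +/- 0.7958i.
For a conjugate pair |z|^2 = z * conj(z) = (product of roots) = c/a = 1/(0.857) = 1.166861, so |z| = sqrt(1.166861) = 1.0802 for both roots.
Moduli of all roots: 1.0802, 1.0802.
All moduli strictly greater than 1? Yes.
Verdict: Invertible.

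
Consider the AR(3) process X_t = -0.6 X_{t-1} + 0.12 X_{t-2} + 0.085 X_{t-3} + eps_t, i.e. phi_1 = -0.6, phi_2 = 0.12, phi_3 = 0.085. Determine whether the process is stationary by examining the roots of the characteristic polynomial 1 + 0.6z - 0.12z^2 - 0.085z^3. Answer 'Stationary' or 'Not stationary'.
\text{Stationary}

The AR(p) characteristic polynomial is P(z) = 1 + 0.6z - 0.12z^2 - 0.085z^3.
Stationarity requires all roots to lie outside the unit circle, i.e. |z| > 1 for every root.
Degree 3: look for a simple real root z0 first, then factor out (1 - z/z0) and solve the remaining quadratic.
Testing z0 = -2: P(-2) = 1 + (0.6)(-2) + (-0.12)(-2)^2 + (-0.085)(-2)^3
  = 1 + (-1.2) + (-0.48) + (0.68) = 0.  So z_0 = -2 is a root, |z_0| = 2.
Divide out the factor (1 + 0.5 z) = (1 - z/z0) (since 1/z0 = -0.5):
  P(z) = (1 + 0.5 z)(1 + (0.1) z + (-0.17) z^2)
  [check: z-coef 0.1 - (-0.5) = 0.6; z^2-coef -0.17 - (-0.5)(0.1) = -0.12; z^3-coef -(-0.5)(-0.17) = -0.085.]
Remaining roots from the quadratic factor 1 + (0.1) z + (-0.17) z^2:
  Set 1 + (0.1) z + (-0.17) z^2 = 0, i.e. a z^2 + b z + c = 0 with a = -0.17, b = 0.1, c = 1.
  Discriminant D = b^2 - 4ac = (0.1)^2 - 4*(-0.17)*1 = 0.01 - (-0.68) = 0.69.
  D >= 0, so the roots are real: z = (-b +/- sqrt(D)) / (2a) = (-0.1 +/- 0.830662) / (-0.34).
    z_1 = (-0.1 + 0.830662) / (-0.34) = -2.149,   |z_1| = 2.149.
    z_2 = (-0.1 - 0.830662) / (-0.34) = 2.7372,   |z_2| = 2.7372.
Moduli of all roots: 2.0000, 2.1490, 2.7372.
All moduli strictly greater than 1? Yes.
Verdict: Stationary.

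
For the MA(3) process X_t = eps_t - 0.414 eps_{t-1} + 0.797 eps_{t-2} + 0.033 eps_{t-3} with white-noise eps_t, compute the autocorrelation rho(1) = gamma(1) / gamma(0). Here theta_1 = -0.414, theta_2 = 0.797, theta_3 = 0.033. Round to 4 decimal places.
\rho(1) = -0.3970

For an MA(q) process with theta_0 = 1, the autocovariance is
  gamma(k) = sigma^2 * sum_{i=0..q-k} theta_i * theta_{i+k},
and rho(k) = gamma(k) / gamma(0). Sigma^2 cancels.
  numerator   = (1)*(-0.414) + (-0.414)*(0.797) + (0.797)*(0.033) = -0.717657.
  denominator = (1)^2 + (-0.414)^2 + (0.797)^2 + (0.033)^2 = 1.807694.
  rho(1) = -0.717657 / 1.807694 = -0.3970.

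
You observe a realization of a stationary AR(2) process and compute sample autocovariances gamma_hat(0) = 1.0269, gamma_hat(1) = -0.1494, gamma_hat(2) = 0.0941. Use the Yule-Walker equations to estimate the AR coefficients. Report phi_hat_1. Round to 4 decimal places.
\hat\phi_{1} = -0.1350

The Yule-Walker equations for an AR(p) process read, in matrix form,
  Gamma_p phi = r_p,   with   (Gamma_p)_{ij} = gamma(|i - j|),
                       (r_p)_i = gamma(i),   i,j = 1..p.
Substitute the sample gammas (Toeplitz matrix and right-hand side of size 2):
  Gamma_p = [[1.0269, -0.1494], [-0.1494, 1.0269]]
  r_p     = [-0.1494, 0.0941]
Written out:
  1.0269 phi_1 - 0.1494 phi_2 = -0.1494
  -0.1494 phi_1 + 1.0269 phi_2 = 0.0941
Solve by Cramer's rule:
  det = gamma(0)^2 - gamma(1)^2 = (1.0269)^2 - (-0.1494)^2 = 1.05452361 - 0.02232036 = 1.03220325
  phi_hat_1 = [gamma(1) gamma(0) - gamma(1) gamma(2)] / det = [(-0.1494)(1.0269) - (-0.1494)(0.0941)] / 1.03220325 = -0.13936032 / 1.03220325 = -0.135
  phi_hat_2 = [gamma(0) gamma(2) - gamma(1)^2] / det = [(1.0269)(0.0941) - (-0.1494)^2] / 1.03220325 = 0.07431093 / 1.03220325 = 0.072
So phi_hat = [-0.1350, 0.0720].
Therefore phi_hat_1 = -0.1350.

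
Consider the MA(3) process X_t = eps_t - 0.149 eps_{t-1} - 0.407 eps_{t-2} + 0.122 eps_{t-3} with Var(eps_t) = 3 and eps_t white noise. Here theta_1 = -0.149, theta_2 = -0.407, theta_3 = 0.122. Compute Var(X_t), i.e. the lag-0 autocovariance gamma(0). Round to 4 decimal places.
\gamma(0) = 3.6082

For an MA(q) process X_t = eps_t + sum_i theta_i eps_{t-i} with
Var(eps_t) = sigma^2, the variance is
  gamma(0) = sigma^2 * (1 + sum_i theta_i^2).
  sum_i theta_i^2 = (-0.149)^2 + (-0.407)^2 + (0.122)^2 = 0.022201 + 0.165649 + 0.014884 = 0.202734.
  gamma(0) = 3 * (1 + 0.202734) = 3 * 1.202734 = 3.608202, which rounds to 3.6082.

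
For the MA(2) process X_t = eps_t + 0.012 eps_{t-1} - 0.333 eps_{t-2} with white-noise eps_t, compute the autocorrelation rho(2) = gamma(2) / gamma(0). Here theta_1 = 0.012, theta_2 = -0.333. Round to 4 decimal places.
\rho(2) = -0.2997

For an MA(q) process with theta_0 = 1, the autocovariance is
  gamma(k) = sigma^2 * sum_{i=0..q-k} theta_i * theta_{i+k},
and rho(k) = gamma(k) / gamma(0). Sigma^2 cancels.
  numerator   = (1)*(-0.333) = -0.333.
  denominator = (1)^2 + (0.012)^2 + (-0.333)^2 = 1.111033.
  rho(2) = -0.333 / 1.111033 = -0.2997.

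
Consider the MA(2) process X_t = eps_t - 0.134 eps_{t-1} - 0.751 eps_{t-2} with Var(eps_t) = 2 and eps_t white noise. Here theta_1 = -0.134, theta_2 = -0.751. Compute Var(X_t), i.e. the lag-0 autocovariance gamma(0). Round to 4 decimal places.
\gamma(0) = 3.1639

For an MA(q) process X_t = eps_t + sum_i theta_i eps_{t-i} with
Var(eps_t) = sigma^2, the variance is
  gamma(0) = sigma^2 * (1 + sum_i theta_i^2).
  sum_i theta_i^2 = (-0.134)^2 + (-0.751)^2 = 0.017956 + 0.564001 = 0.581957.
  gamma(0) = 2 * (1 + 0.581957) = 2 * 1.581957 = 3.163914, which rounds to 3.1639.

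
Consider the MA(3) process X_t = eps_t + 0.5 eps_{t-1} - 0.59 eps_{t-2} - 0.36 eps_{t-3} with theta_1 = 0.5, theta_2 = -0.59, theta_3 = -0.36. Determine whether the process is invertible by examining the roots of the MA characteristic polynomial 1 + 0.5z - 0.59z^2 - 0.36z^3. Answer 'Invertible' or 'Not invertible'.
\text{Invertible}

The MA(q) characteristic polynomial is P(z) = 1 + 0.5z - 0.59z^2 - 0.36z^3.
Invertibility requires all roots to lie outside the unit circle, i.e. |z| > 1 for every root.
Degree 3: look for a simple real root z0 first, then factor out (1 - z/z0) and solve the remaining quadratic.
Testing z0 = 1.25: P(1.25) = 1 + (0.5)(1.25) + (-0.59)(1.25)^2 + (-0.36)(1.25)^3
  = 1 + (0.625) + (-0.921875) + (-0.703125) = 0.  So z_0 = 1.25 is a root, |z_0| = 1.25.
Divide out the factor (1 - 0.8 z) = (1 - z/z0) (since 1/z0 = 0.8):
  P(z) = (1 - 0.8 z)(1 + (1.3) z + (0.45) z^2)
  [check: z-coef 1.3 - (0.8) = 0.5; z^2-coef 0.45 - (0.8)(1.3) = -0.59; z^3-coef -(0.8)(0.45) = -0.36.]
Remaining roots from the quadratic factor 1 + (1.3) z + (0.45) z^2:
  Set 1 + (1.3) z + (0.45) z^2 = 0, i.e. a z^2 + b z + c = 0 with a = 0.45, b = 1.3, c = 1.
  Discriminant D = b^2 - 4ac = (1.3)^2 - 4*(0.45)*1 = 1.69 - (1.8) = -0.11.
  D < 0, so the roots are the complex-conjugate pair z = (-b +/- i sqrt(-D)) / (2a) = -1.4444 +/- 0.3685i.
  For a conjugate pair |z|^2 = z * conj(z) = (product of roots) = c/a = 1/(0.45) = 2.222222, so |z| = sqrt(2.222222) = 1.4907 for both roots.
Moduli of all roots: 1.2500, 1.4907, 1.4907.
All moduli strictly greater than 1? Yes.
Verdict: Invertible.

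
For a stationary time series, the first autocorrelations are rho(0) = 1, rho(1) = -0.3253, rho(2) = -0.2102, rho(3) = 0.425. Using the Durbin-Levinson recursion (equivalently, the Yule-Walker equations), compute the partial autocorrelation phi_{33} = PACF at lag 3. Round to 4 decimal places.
\phi_{33} = 0.2779

The PACF at lag k is phi_{kk}, the last component of the solution
to the Yule-Walker system G_k phi = r_k where
  (G_k)_{ij} = rho(|i - j|), (r_k)_i = rho(i), i,j = 1..k.
Equivalently, Durbin-Levinson gives phi_{kk} iteratively:
  phi_{11} = rho(1)
  phi_{kk} = [rho(k) - sum_{j=1..k-1} phi_{k-1,j} rho(k-j)]
            / [1 - sum_{j=1..k-1} phi_{k-1,j} rho(j)],
  phi_{k,j} = phi_{k-1,j} - phi_{kk} phi_{k-1,k-j},  j = 1..k-1.
Step k = 1:
  phi_11 = rho(1) = -0.3253.
Step k = 2:
  phi_22 = [rho(2) - phi_11 rho(1)] / [1 - phi_11 rho(1)] = [-0.2102 - (-0.3253)(-0.3253)] / [1 - (-0.3253)(-0.3253)]
         = -0.31602009 / 0.89417991 = -0.353419.
  Update: phi_21 = phi_11 - phi_22 phi_11 = -0.3253 - (-0.353419)(-0.3253) = -0.440267.
Step k = 3:
  phi_33 = [rho(3) - phi_21 rho(2) - phi_22 rho(1)] / [1 - phi_21 rho(1) - phi_22 rho(2)]
    numerator   = 0.425 - (-0.440267)(-0.2102) - (-0.353419)(-0.3253) = 0.21748867
    denominator = 1 - (-0.440267)(-0.3253) - (-0.353419)(-0.2102) = 0.78249243
  phi_33 = 0.21748867 / 0.78249243 = 0.2779.
Therefore phi_{33} = 0.2779.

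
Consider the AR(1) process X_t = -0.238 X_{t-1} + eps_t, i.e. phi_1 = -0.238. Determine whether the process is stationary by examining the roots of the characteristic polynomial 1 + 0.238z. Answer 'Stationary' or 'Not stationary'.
\text{Stationary}

The AR(p) characteristic polynomial is P(z) = 1 + 0.238z.
Stationarity requires all roots to lie outside the unit circle, i.e. |z| > 1 for every root.
This is linear in z: 1 + (0.238) z = 0  =>  z = -1/(0.238) = -4.201681,  |z| = 4.201681.
Moduli of all roots: 4.2017.
All moduli strictly greater than 1? Yes.
Verdict: Stationary.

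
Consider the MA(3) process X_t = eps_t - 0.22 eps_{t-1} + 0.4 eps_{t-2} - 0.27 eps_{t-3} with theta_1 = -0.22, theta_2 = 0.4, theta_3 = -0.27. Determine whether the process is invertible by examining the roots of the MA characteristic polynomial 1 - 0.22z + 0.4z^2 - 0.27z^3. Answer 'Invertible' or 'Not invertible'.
\text{Invertible}

The MA(q) characteristic polynomial is P(z) = 1 - 0.22z + 0.4z^2 - 0.27z^3.
Invertibility requires all roots to lie outside the unit circle, i.e. |z| > 1 for every root.
Degree 3: look for a simple real root z0 first, then factor out (1 - z/z0) and solve the remaining quadratic.
Testing z0 = 2: P(2) = 1 + (-0.22)(2) + (0.4)(2)^2 + (-0.27)(2)^3
  = 1 + (-0.44) + (1.6) + (-2.16) = 0.  So z_0 = 2 is a root, |z_0| = 2.
Divide out the factor (1 - 0.5 z) = (1 - z/z0) (since 1/z0 = 0.5):
  P(z) = (1 - 0.5 z)(1 + (0.28) z + (0.54) z^2)
  [check: z-coef 0.28 - (0.5) = -0.22; z^2-coef 0.54 - (0.5)(0.28) = 0.4; z^3-coef -(0.5)(0.54) = -0.27.]
Remaining roots from the quadratic factor 1 + (0.28) z + (0.54) z^2:
  Set 1 + (0.28) z + (0.54) z^2 = 0, i.e. a z^2 + b z + c = 0 with a = 0.54, b = 0.28, c = 1.
  Discriminant D = b^2 - 4ac = (0.28)^2 - 4*(0.54)*1 = 0.0784 - (2.16) = -2.0816.
  D < 0, so the roots are the complex-conjugate pair z = (-b +/- i sqrt(-D)) / (2a) = -0.2593 +/- 1.3359i.
  For a conjugate pair |z|^2 = z * conj(z) = (product of roots) = c/a = 1/(0.54) = 1.851852, so |z| = sqrt(1.851852) = 1.3608 for both roots.
Moduli of all roots: 2.0000, 1.3608, 1.3608.
All moduli strictly greater than 1? Yes.
Verdict: Invertible.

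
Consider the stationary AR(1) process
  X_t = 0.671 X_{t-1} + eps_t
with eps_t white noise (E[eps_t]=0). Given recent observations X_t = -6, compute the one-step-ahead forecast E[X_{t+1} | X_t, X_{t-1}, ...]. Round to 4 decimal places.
E[X_{t+1} \mid \mathcal F_t] = -4.0260

For an AR(p) model X_t = c + sum_i phi_i X_{t-i} + eps_t, the
one-step-ahead conditional mean is
  E[X_{t+1} | X_t, ...] = c + sum_i phi_i X_{t+1-i}.
Substitute known values:
  E[X_{t+1} | ...] = (0.671) * (-6)
                   = -4.0260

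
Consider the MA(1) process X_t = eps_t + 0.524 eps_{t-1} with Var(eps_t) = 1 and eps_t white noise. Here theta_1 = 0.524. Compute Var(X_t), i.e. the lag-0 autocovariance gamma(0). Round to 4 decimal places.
\gamma(0) = 1.2746

For an MA(q) process X_t = eps_t + sum_i theta_i eps_{t-i} with
Var(eps_t) = sigma^2, the variance is
  gamma(0) = sigma^2 * (1 + sum_i theta_i^2).
  sum_i theta_i^2 = (0.524)^2 = 0.274576.
  gamma(0) = 1 * (1 + 0.274576) = 1 * 1.274576 = 1.274576, which rounds to 1.2746.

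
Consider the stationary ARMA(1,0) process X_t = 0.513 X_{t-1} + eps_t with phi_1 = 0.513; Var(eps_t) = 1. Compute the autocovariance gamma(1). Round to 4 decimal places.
\gamma(1) = 0.6962

Multiply the model equation by X_{t-k} and take expectations. With theta_0 = psi_0 = 1 and psi_j the MA(infinity) weights, this gives
  gamma(k) - sum_i phi_i gamma(k-i) = c_k,
  c_k = sigma^2 * sum_{j=k..q} theta_j psi_{j-k}   (c_k = 0 for k > q),
using gamma(-m) = gamma(m).
Pure AR (q = 0): c_0 = sigma^2 = 1, c_k = 0 for k >= 1.
Equations for k = 0 and k = 1 (AR order 1):
  gamma(0) = phi_1 gamma(1) + c_0
  gamma(1) = phi_1 gamma(0) + c_1
Substituting the second into the first: gamma(0) (1 - phi_1^2) = c_0 + phi_1 c_1, so
  gamma(0) = c_0 / (1 - phi_1^2) = 1 / (1 - (0.513)^2) = 1 / 0.736831 = 1.357163.
  gamma(1) = phi_1 gamma(0) = (0.513)(1.357163) = 0.696225.
Therefore gamma(1) = 0.6962 (to 4 decimal places).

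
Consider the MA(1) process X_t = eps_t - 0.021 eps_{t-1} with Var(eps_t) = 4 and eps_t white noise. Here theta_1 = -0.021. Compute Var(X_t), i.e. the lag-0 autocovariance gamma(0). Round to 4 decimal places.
\gamma(0) = 4.0018

For an MA(q) process X_t = eps_t + sum_i theta_i eps_{t-i} with
Var(eps_t) = sigma^2, the variance is
  gamma(0) = sigma^2 * (1 + sum_i theta_i^2).
  sum_i theta_i^2 = (-0.021)^2 = 0.000441.
  gamma(0) = 4 * (1 + 0.000441) = 4 * 1.000441 = 4.001764, which rounds to 4.0018.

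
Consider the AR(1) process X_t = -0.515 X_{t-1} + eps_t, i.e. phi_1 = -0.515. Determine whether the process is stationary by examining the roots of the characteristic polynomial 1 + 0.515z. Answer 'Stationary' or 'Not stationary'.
\text{Stationary}

The AR(p) characteristic polynomial is P(z) = 1 + 0.515z.
Stationarity requires all roots to lie outside the unit circle, i.e. |z| > 1 for every root.
This is linear in z: 1 + (0.515) z = 0  =>  z = -1/(0.515) = -1.941748,  |z| = 1.941748.
Moduli of all roots: 1.9417.
All moduli strictly greater than 1? Yes.
Verdict: Stationary.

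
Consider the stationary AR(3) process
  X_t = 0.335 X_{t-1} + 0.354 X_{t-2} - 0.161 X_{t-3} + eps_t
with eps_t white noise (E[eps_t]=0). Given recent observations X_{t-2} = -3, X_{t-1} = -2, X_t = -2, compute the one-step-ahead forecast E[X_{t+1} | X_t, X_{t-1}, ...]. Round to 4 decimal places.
E[X_{t+1} \mid \mathcal F_t] = -0.8950

For an AR(p) model X_t = c + sum_i phi_i X_{t-i} + eps_t, the
one-step-ahead conditional mean is
  E[X_{t+1} | X_t, ...] = c + sum_i phi_i X_{t+1-i}.
Substitute known values:
  E[X_{t+1} | ...] = (0.335) * (-2) + (0.354) * (-2) + (-0.161) * (-3)
                   = -0.8950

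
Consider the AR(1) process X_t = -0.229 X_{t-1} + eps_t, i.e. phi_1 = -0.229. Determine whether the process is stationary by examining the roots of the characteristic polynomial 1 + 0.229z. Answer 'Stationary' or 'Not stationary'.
\text{Stationary}

The AR(p) characteristic polynomial is P(z) = 1 + 0.229z.
Stationarity requires all roots to lie outside the unit circle, i.e. |z| > 1 for every root.
This is linear in z: 1 + (0.229) z = 0  =>  z = -1/(0.229) = -4.366812,  |z| = 4.366812.
Moduli of all roots: 4.3668.
All moduli strictly greater than 1? Yes.
Verdict: Stationary.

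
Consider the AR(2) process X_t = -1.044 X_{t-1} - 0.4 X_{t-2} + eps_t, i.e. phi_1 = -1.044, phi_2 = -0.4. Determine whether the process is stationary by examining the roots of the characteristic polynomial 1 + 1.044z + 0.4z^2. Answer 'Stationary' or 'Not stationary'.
\text{Stationary}

The AR(p) characteristic polynomial is P(z) = 1 + 1.044z + 0.4z^2.
Stationarity requires all roots to lie outside the unit circle, i.e. |z| > 1 for every root.
Set 1 + (1.044) z + (0.4) z^2 = 0, i.e. a z^2 + b z + c = 0 with a = 0.4, b = 1.044, c = 1.
Discriminant D = b^2 - 4ac = (1.044)^2 - 4*(0.4)*1 = 1.089936 - (1.6) = -0.510064.
D < 0, so the roots are the complex-conjugate pair z = (-b +/- i sqrt(-D)) / (2a) = -1.305 +/- 0.8927i.
For a conjugate pair |z|^2 = z * conj(z) = (product of roots) = c/a = 1/(0.4) = 2.5, so |z| = sqrt(2.5) = 1.5811 for both roots.
Moduli of all roots: 1.5811, 1.5811.
All moduli strictly greater than 1? Yes.
Verdict: Stationary.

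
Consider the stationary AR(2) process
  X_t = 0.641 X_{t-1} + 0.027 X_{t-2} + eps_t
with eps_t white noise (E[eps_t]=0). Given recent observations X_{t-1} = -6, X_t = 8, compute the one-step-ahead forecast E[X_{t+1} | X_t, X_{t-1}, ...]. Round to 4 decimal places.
E[X_{t+1} \mid \mathcal F_t] = 4.9660

For an AR(p) model X_t = c + sum_i phi_i X_{t-i} + eps_t, the
one-step-ahead conditional mean is
  E[X_{t+1} | X_t, ...] = c + sum_i phi_i X_{t+1-i}.
Substitute known values:
  E[X_{t+1} | ...] = (0.641) * (8) + (0.027) * (-6)
                   = 4.9660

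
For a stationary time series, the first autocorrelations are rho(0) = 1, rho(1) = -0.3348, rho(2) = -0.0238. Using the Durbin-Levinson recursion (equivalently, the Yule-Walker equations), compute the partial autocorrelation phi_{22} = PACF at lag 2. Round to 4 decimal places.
\phi_{22} = -0.1530

The PACF at lag k is phi_{kk}, the last component of the solution
to the Yule-Walker system G_k phi = r_k where
  (G_k)_{ij} = rho(|i - j|), (r_k)_i = rho(i), i,j = 1..k.
Equivalently, Durbin-Levinson gives phi_{kk} iteratively:
  phi_{11} = rho(1)
  phi_{kk} = [rho(k) - sum_{j=1..k-1} phi_{k-1,j} rho(k-j)]
            / [1 - sum_{j=1..k-1} phi_{k-1,j} rho(j)],
  phi_{k,j} = phi_{k-1,j} - phi_{kk} phi_{k-1,k-j},  j = 1..k-1.
Step k = 1:
  phi_11 = rho(1) = -0.3348.
Step k = 2:
  phi_22 = [rho(2) - phi_11 rho(1)] / [1 - phi_11 rho(1)] = [-0.0238 - (-0.3348)(-0.3348)] / [1 - (-0.3348)(-0.3348)]
         = -0.13589104 / 0.88790896 = -0.153.
Therefore phi_{22} = -0.1530.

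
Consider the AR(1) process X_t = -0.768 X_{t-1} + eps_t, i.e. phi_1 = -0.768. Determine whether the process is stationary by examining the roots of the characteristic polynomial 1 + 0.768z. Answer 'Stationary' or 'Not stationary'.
\text{Stationary}

The AR(p) characteristic polynomial is P(z) = 1 + 0.768z.
Stationarity requires all roots to lie outside the unit circle, i.e. |z| > 1 for every root.
This is linear in z: 1 + (0.768) z = 0  =>  z = -1/(0.768) = -1.302083,  |z| = 1.302083.
Moduli of all roots: 1.3021.
All moduli strictly greater than 1? Yes.
Verdict: Stationary.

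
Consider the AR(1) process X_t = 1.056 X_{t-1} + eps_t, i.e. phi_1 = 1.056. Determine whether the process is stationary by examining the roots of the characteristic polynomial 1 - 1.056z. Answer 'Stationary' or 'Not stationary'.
\text{Not stationary}

The AR(p) characteristic polynomial is P(z) = 1 - 1.056z.
Stationarity requires all roots to lie outside the unit circle, i.e. |z| > 1 for every root.
This is linear in z: 1 + (-1.056) z = 0  =>  z = -1/(-1.056) = 0.94697,  |z| = 0.94697.
Moduli of all roots: 0.9470.
All moduli strictly greater than 1? No.
Verdict: Not stationary.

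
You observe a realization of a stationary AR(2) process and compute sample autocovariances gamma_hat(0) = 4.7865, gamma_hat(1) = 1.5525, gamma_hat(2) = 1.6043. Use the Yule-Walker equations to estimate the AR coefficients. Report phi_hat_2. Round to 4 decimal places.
\hat\phi_{2} = 0.2570

The Yule-Walker equations for an AR(p) process read, in matrix form,
  Gamma_p phi = r_p,   with   (Gamma_p)_{ij} = gamma(|i - j|),
                       (r_p)_i = gamma(i),   i,j = 1..p.
Substitute the sample gammas (Toeplitz matrix and right-hand side of size 2):
  Gamma_p = [[4.7865, 1.5525], [1.5525, 4.7865]]
  r_p     = [1.5525, 1.6043]
Written out:
  4.7865 phi_1 + 1.5525 phi_2 = 1.5525
  1.5525 phi_1 + 4.7865 phi_2 = 1.6043
Solve by Cramer's rule:
  det = gamma(0)^2 - gamma(1)^2 = (4.7865)^2 - (1.5525)^2 = 22.91058225 - 2.41025625 = 20.500326
  phi_hat_1 = [gamma(1) gamma(0) - gamma(1) gamma(2)] / det = [(1.5525)(4.7865) - (1.5525)(1.6043)] / 20.500326 = 4.9403655 / 20.500326 = 0.241
  phi_hat_2 = [gamma(0) gamma(2) - gamma(1)^2] / det = [(4.7865)(1.6043) - (1.5525)^2] / 20.500326 = 5.2687257 / 20.500326 = 0.257
So phi_hat = [0.2410, 0.2570].
Therefore phi_hat_2 = 0.2570.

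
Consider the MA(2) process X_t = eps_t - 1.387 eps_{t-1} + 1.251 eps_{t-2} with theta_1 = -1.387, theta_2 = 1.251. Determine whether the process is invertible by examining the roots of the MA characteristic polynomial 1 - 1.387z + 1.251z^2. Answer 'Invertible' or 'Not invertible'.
\text{Not invertible}

The MA(q) characteristic polynomial is P(z) = 1 - 1.387z + 1.251z^2.
Invertibility requires all roots to lie outside the unit circle, i.e. |z| > 1 for every root.
Set 1 + (-1.387) z + (1.251) z^2 = 0, i.e. a z^2 + b z + c = 0 with a = 1.251, b = -1.387, c = 1.
Discriminant D = b^2 - 4ac = (-1.387)^2 - 4*(1.251)*1 = 1.923769 - (5.004) = -3.080231.
D < 0, so the roots are the complex-conjugate pair z = (-b +/- i sqrt(-D)) / (2a) = 0.5544 +/- 0.7015i.
For a conjugate pair |z|^2 = z * conj(z) = (product of roots) = c/a = 1/(1.251) = 0.799361, so |z| = sqrt(0.799361) = 0.8941 for both roots.
Moduli of all roots: 0.8941, 0.8941.
All moduli strictly greater than 1? No.
Verdict: Not invertible.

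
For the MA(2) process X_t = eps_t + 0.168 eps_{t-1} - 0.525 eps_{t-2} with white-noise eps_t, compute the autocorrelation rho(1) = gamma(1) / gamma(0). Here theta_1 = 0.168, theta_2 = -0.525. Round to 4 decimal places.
\rho(1) = 0.0612

For an MA(q) process with theta_0 = 1, the autocovariance is
  gamma(k) = sigma^2 * sum_{i=0..q-k} theta_i * theta_{i+k},
and rho(k) = gamma(k) / gamma(0). Sigma^2 cancels.
  numerator   = (1)*(0.168) + (0.168)*(-0.525) = 0.0798.
  denominator = (1)^2 + (0.168)^2 + (-0.525)^2 = 1.303849.
  rho(1) = 0.0798 / 1.303849 = 0.0612.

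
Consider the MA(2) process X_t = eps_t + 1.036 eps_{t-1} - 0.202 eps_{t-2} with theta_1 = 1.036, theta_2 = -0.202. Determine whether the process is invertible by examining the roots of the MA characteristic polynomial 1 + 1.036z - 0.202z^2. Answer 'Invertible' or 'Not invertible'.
\text{Not invertible}

The MA(q) characteristic polynomial is P(z) = 1 + 1.036z - 0.202z^2.
Invertibility requires all roots to lie outside the unit circle, i.e. |z| > 1 for every root.
Set 1 + (1.036) z + (-0.202) z^2 = 0, i.e. a z^2 + b z + c = 0 with a = -0.202, b = 1.036, c = 1.
Discriminant D = b^2 - 4ac = (1.036)^2 - 4*(-0.202)*1 = 1.073296 - (-0.808) = 1.881296.
D >= 0, so the roots are real: z = (-b +/- sqrt(D)) / (2a) = (-1.036 +/- 1.371603) / (-0.404).
  z_1 = (-1.036 + 1.371603) / (-0.404) = -0.8307,   |z_1| = 0.8307.
  z_2 = (-1.036 - 1.371603) / (-0.404) = 5.9594,   |z_2| = 5.9594.
Moduli of all roots: 0.8307, 5.9594.
All moduli strictly greater than 1? No.
Verdict: Not invertible.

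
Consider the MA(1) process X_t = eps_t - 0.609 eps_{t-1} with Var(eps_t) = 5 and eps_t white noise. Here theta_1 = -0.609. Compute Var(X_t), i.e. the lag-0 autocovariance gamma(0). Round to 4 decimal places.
\gamma(0) = 6.8544

For an MA(q) process X_t = eps_t + sum_i theta_i eps_{t-i} with
Var(eps_t) = sigma^2, the variance is
  gamma(0) = sigma^2 * (1 + sum_i theta_i^2).
  sum_i theta_i^2 = (-0.609)^2 = 0.370881.
  gamma(0) = 5 * (1 + 0.370881) = 5 * 1.370881 = 6.854405, which rounds to 6.8544.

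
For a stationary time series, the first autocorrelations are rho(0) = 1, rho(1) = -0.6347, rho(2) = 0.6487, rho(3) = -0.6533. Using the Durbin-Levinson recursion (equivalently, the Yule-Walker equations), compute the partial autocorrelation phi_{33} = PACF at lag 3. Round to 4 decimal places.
\phi_{33} = -0.3020

The PACF at lag k is phi_{kk}, the last component of the solution
to the Yule-Walker system G_k phi = r_k where
  (G_k)_{ij} = rho(|i - j|), (r_k)_i = rho(i), i,j = 1..k.
Equivalently, Durbin-Levinson gives phi_{kk} iteratively:
  phi_{11} = rho(1)
  phi_{kk} = [rho(k) - sum_{j=1..k-1} phi_{k-1,j} rho(k-j)]
            / [1 - sum_{j=1..k-1} phi_{k-1,j} rho(j)],
  phi_{k,j} = phi_{k-1,j} - phi_{kk} phi_{k-1,k-j},  j = 1..k-1.
Step k = 1:
  phi_11 = rho(1) = -0.6347.
Step k = 2:
  phi_22 = [rho(2) - phi_11 rho(1)] / [1 - phi_11 rho(1)] = [0.6487 - (-0.6347)(-0.6347)] / [1 - (-0.6347)(-0.6347)]
         = 0.24585591 / 0.59715591 = 0.411711.
  Update: phi_21 = phi_11 - phi_22 phi_11 = -0.6347 - (0.411711)(-0.6347) = -0.373387.
Step k = 3:
  phi_33 = [rho(3) - phi_21 rho(2) - phi_22 rho(1)] / [1 - phi_21 rho(1) - phi_22 rho(2)]
    numerator   = -0.6533 - (-0.373387)(0.6487) - (0.411711)(-0.6347) = -0.14977077
    denominator = 1 - (-0.373387)(-0.6347) - (0.411711)(0.6487) = 0.49593422
  phi_33 = -0.14977077 / 0.49593422 = -0.302.
Therefore phi_{33} = -0.3020.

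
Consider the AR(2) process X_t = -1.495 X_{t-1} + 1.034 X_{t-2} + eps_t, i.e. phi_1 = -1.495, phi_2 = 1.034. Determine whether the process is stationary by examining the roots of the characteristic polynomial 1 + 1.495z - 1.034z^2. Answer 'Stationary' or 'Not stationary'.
\text{Not stationary}

The AR(p) characteristic polynomial is P(z) = 1 + 1.495z - 1.034z^2.
Stationarity requires all roots to lie outside the unit circle, i.e. |z| > 1 for every root.
Set 1 + (1.495) z + (-1.034) z^2 = 0, i.e. a z^2 + b z + c = 0 with a = -1.034, b = 1.495, c = 1.
Discriminant D = b^2 - 4ac = (1.495)^2 - 4*(-1.034)*1 = 2.235025 - (-4.136) = 6.371025.
D >= 0, so the roots are real: z = (-b +/- sqrt(D)) / (2a) = (-1.495 +/- 2.524089) / (-2.068).
  z_1 = (-1.495 + 2.524089) / (-2.068) = -0.4976,   |z_1| = 0.4976.
  z_2 = (-1.495 - 2.524089) / (-2.068) = 1.9435,   |z_2| = 1.9435.
Moduli of all roots: 0.4976, 1.9435.
All moduli strictly greater than 1? No.
Verdict: Not stationary.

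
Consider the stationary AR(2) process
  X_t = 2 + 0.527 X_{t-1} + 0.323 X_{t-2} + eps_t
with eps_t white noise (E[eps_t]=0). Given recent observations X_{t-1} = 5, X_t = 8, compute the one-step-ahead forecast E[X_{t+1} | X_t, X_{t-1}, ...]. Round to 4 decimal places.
E[X_{t+1} \mid \mathcal F_t] = 7.8310

For an AR(p) model X_t = c + sum_i phi_i X_{t-i} + eps_t, the
one-step-ahead conditional mean is
  E[X_{t+1} | X_t, ...] = c + sum_i phi_i X_{t+1-i}.
Substitute known values:
  E[X_{t+1} | ...] = 2 + (0.527) * (8) + (0.323) * (5)
                   = 7.8310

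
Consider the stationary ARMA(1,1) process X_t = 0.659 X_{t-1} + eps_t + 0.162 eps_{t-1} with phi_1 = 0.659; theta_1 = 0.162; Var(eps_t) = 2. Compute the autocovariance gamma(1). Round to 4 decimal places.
\gamma(1) = 3.2124

Multiply the model equation by X_{t-k} and take expectations. With theta_0 = psi_0 = 1 and psi_j the MA(infinity) weights, this gives
  gamma(k) - sum_i phi_i gamma(k-i) = c_k,
  c_k = sigma^2 * sum_{j=k..q} theta_j psi_{j-k}   (c_k = 0 for k > q),
using gamma(-m) = gamma(m).
psi-weights needed (psi_j = theta_j + sum_i phi_i psi_{j-i}):
  psi_1 = theta_1 + phi_1 = 0.162 + (0.659) = 0.821
Right-hand sides:
  c_0 = sigma^2 (1 + theta_1 psi_1) = 2 * (1 + (0.162)(0.821)) = 2 * 1.133002 = 2.266004
  c_1 = sigma^2 theta_1 = 2 * (0.162) = 0.324
  c_2 = 0
Equations for k = 0 and k = 1 (AR order 1):
  gamma(0) = phi_1 gamma(1) + c_0
  gamma(1) = phi_1 gamma(0) + c_1
Substituting the second into the first: gamma(0) (1 - phi_1^2) = c_0 + phi_1 c_1, so
  gamma(0) = (c_0 + phi_1 c_1) / (1 - phi_1^2) = (2.266004 + (0.659)(0.324)) / (1 - (0.659)^2) = 2.47952 / 0.565719 = 4.382953.
  gamma(1) = phi_1 gamma(0) + c_1 = (0.659)(4.382953) + (0.324) = 3.212366.
Therefore gamma(1) = 3.2124 (to 4 decimal places).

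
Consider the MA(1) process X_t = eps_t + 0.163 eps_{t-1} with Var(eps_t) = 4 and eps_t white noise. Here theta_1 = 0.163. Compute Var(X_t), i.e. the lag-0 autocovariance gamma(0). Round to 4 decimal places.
\gamma(0) = 4.1063

For an MA(q) process X_t = eps_t + sum_i theta_i eps_{t-i} with
Var(eps_t) = sigma^2, the variance is
  gamma(0) = sigma^2 * (1 + sum_i theta_i^2).
  sum_i theta_i^2 = (0.163)^2 = 0.026569.
  gamma(0) = 4 * (1 + 0.026569) = 4 * 1.026569 = 4.106276, which rounds to 4.1063.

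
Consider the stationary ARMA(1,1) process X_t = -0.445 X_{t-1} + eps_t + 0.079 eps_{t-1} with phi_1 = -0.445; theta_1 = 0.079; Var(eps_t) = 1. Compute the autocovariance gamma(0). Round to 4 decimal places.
\gamma(0) = 1.1670

Multiply the model equation by X_{t-k} and take expectations. With theta_0 = psi_0 = 1 and psi_j the MA(infinity) weights, this gives
  gamma(k) - sum_i phi_i gamma(k-i) = c_k,
  c_k = sigma^2 * sum_{j=k..q} theta_j psi_{j-k}   (c_k = 0 for k > q),
using gamma(-m) = gamma(m).
psi-weights needed (psi_j = theta_j + sum_i phi_i psi_{j-i}):
  psi_1 = theta_1 + phi_1 = 0.079 + (-0.445) = -0.366
Right-hand sides:
  c_0 = sigma^2 (1 + theta_1 psi_1) = 1 * (1 + (0.079)(-0.366)) = 1 * 0.971086 = 0.971086
  c_1 = sigma^2 theta_1 = 1 * (0.079) = 0.079
  c_2 = 0
Equations for k = 0 and k = 1 (AR order 1):
  gamma(0) = phi_1 gamma(1) + c_0
  gamma(1) = phi_1 gamma(0) + c_1
Substituting the second into the first: gamma(0) (1 - phi_1^2) = c_0 + phi_1 c_1, so
  gamma(0) = (c_0 + phi_1 c_1) / (1 - phi_1^2) = (0.971086 + (-0.445)(0.079)) / (1 - (-0.445)^2) = 0.935931 / 0.801975 = 1.167033.
Therefore gamma(0) = 1.1670 (to 4 decimal places).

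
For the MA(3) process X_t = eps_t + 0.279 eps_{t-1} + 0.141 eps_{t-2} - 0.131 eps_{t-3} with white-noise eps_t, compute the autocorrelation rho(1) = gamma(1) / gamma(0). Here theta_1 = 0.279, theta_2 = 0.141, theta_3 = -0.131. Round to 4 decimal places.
\rho(1) = 0.2690

For an MA(q) process with theta_0 = 1, the autocovariance is
  gamma(k) = sigma^2 * sum_{i=0..q-k} theta_i * theta_{i+k},
and rho(k) = gamma(k) / gamma(0). Sigma^2 cancels.
  numerator   = (1)*(0.279) + (0.279)*(0.141) + (0.141)*(-0.131) = 0.299868.
  denominator = (1)^2 + (0.279)^2 + (0.141)^2 + (-0.131)^2 = 1.114883.
  rho(1) = 0.299868 / 1.114883 = 0.2690.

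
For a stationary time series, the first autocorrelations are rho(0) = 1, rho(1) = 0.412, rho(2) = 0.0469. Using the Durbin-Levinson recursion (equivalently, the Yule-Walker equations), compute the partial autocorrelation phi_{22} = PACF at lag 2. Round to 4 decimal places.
\phi_{22} = -0.1480

The PACF at lag k is phi_{kk}, the last component of the solution
to the Yule-Walker system G_k phi = r_k where
  (G_k)_{ij} = rho(|i - j|), (r_k)_i = rho(i), i,j = 1..k.
Equivalently, Durbin-Levinson gives phi_{kk} iteratively:
  phi_{11} = rho(1)
  phi_{kk} = [rho(k) - sum_{j=1..k-1} phi_{k-1,j} rho(k-j)]
            / [1 - sum_{j=1..k-1} phi_{k-1,j} rho(j)],
  phi_{k,j} = phi_{k-1,j} - phi_{kk} phi_{k-1,k-j},  j = 1..k-1.
Step k = 1:
  phi_11 = rho(1) = 0.412.
Step k = 2:
  phi_22 = [rho(2) - phi_11 rho(1)] / [1 - phi_11 rho(1)] = [0.0469 - (0.412)(0.412)] / [1 - (0.412)(0.412)]
         = -0.122844 / 0.830256 = -0.148.
Therefore phi_{22} = -0.1480.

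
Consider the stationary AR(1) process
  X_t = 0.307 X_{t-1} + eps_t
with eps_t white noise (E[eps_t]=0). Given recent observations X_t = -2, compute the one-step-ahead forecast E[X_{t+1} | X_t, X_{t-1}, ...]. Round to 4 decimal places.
E[X_{t+1} \mid \mathcal F_t] = -0.6140

For an AR(p) model X_t = c + sum_i phi_i X_{t-i} + eps_t, the
one-step-ahead conditional mean is
  E[X_{t+1} | X_t, ...] = c + sum_i phi_i X_{t+1-i}.
Substitute known values:
  E[X_{t+1} | ...] = (0.307) * (-2)
                   = -0.6140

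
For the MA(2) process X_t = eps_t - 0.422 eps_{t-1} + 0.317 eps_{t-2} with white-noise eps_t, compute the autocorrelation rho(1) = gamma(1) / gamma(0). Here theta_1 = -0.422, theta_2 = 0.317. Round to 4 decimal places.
\rho(1) = -0.4347

For an MA(q) process with theta_0 = 1, the autocovariance is
  gamma(k) = sigma^2 * sum_{i=0..q-k} theta_i * theta_{i+k},
and rho(k) = gamma(k) / gamma(0). Sigma^2 cancels.
  numerator   = (1)*(-0.422) + (-0.422)*(0.317) = -0.555774.
  denominator = (1)^2 + (-0.422)^2 + (0.317)^2 = 1.278573.
  rho(1) = -0.555774 / 1.278573 = -0.4347.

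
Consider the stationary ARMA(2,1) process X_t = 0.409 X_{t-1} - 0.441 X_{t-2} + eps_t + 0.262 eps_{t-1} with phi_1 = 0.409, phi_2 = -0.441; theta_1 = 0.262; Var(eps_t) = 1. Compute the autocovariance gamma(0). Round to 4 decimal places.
\gamma(0) = 1.6437

Multiply the model equation by X_{t-k} and take expectations. With theta_0 = psi_0 = 1 and psi_j the MA(infinity) weights, this gives
  gamma(k) - sum_i phi_i gamma(k-i) = c_k,
  c_k = sigma^2 * sum_{j=k..q} theta_j psi_{j-k}   (c_k = 0 for k > q),
using gamma(-m) = gamma(m).
psi-weights needed (psi_j = theta_j + sum_i phi_i psi_{j-i}):
  psi_1 = theta_1 + phi_1 = 0.262 + (0.409) = 0.671
Right-hand sides:
  c_0 = sigma^2 (1 + theta_1 psi_1) = 1 * (1 + (0.262)(0.671)) = 1 * 1.175802 = 1.175802
  c_1 = sigma^2 theta_1 = 1 * (0.262) = 0.262
  c_2 = 0
Equations for k = 0, 1, 2 (AR order 2, c_2 = 0):
  (E0) gamma(0) = phi_1 gamma(1) + phi_2 gamma(2) + c_0
  (E1) gamma(1) = phi_1 gamma(0) + phi_2 gamma(1) + c_1
  (E2) gamma(2) = phi_1 gamma(1) + phi_2 gamma(0)
From (E1): gamma(1) = A gamma(0) + B with
  A = phi_1 / (1 - phi_2) = 0.409 / 1.441 = 0.283831,   B = c_1 / (1 - phi_2) = 0.262 / 1.441 = 0.181818.
Insert (E2) into (E0): gamma(0) (1 - phi_2^2) = phi_1 (1 + phi_2) gamma(1) + c_0.
  phi_1 (1 + phi_2) = (0.409)(0.559) = 0.228631,   1 - phi_2^2 = 0.805519.
Replace gamma(1) by A gamma(0) + B and collect gamma(0):
  gamma(0) [0.805519 - (0.228631)(0.283831)] = (0.228631)(0.181818) + 1.175802
  gamma(0) * 0.740627 = 1.217371
  gamma(0) = 1.217371 / 0.740627 = 1.643705.
Therefore gamma(0) = 1.6437 (to 4 decimal places).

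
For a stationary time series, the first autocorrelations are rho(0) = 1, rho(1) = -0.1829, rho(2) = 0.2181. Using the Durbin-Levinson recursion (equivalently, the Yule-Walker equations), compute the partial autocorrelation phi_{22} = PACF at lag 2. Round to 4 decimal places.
\phi_{22} = 0.1910

The PACF at lag k is phi_{kk}, the last component of the solution
to the Yule-Walker system G_k phi = r_k where
  (G_k)_{ij} = rho(|i - j|), (r_k)_i = rho(i), i,j = 1..k.
Equivalently, Durbin-Levinson gives phi_{kk} iteratively:
  phi_{11} = rho(1)
  phi_{kk} = [rho(k) - sum_{j=1..k-1} phi_{k-1,j} rho(k-j)]
            / [1 - sum_{j=1..k-1} phi_{k-1,j} rho(j)],
  phi_{k,j} = phi_{k-1,j} - phi_{kk} phi_{k-1,k-j},  j = 1..k-1.
Step k = 1:
  phi_11 = rho(1) = -0.1829.
Step k = 2:
  phi_22 = [rho(2) - phi_11 rho(1)] / [1 - phi_11 rho(1)] = [0.2181 - (-0.1829)(-0.1829)] / [1 - (-0.1829)(-0.1829)]
         = 0.18464759 / 0.96654759 = 0.191.
Therefore phi_{22} = 0.1910.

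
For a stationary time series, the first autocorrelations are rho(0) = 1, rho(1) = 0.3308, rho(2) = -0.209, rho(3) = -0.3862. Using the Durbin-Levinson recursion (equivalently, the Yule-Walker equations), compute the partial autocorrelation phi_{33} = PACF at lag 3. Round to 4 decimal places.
\phi_{33} = -0.2241

The PACF at lag k is phi_{kk}, the last component of the solution
to the Yule-Walker system G_k phi = r_k where
  (G_k)_{ij} = rho(|i - j|), (r_k)_i = rho(i), i,j = 1..k.
Equivalently, Durbin-Levinson gives phi_{kk} iteratively:
  phi_{11} = rho(1)
  phi_{kk} = [rho(k) - sum_{j=1..k-1} phi_{k-1,j} rho(k-j)]
            / [1 - sum_{j=1..k-1} phi_{k-1,j} rho(j)],
  phi_{k,j} = phi_{k-1,j} - phi_{kk} phi_{k-1,k-j},  j = 1..k-1.
Step k = 1:
  phi_11 = rho(1) = 0.3308.
Step k = 2:
  phi_22 = [rho(2) - phi_11 rho(1)] / [1 - phi_11 rho(1)] = [-0.209 - (0.3308)(0.3308)] / [1 - (0.3308)(0.3308)]
         = -0.31842864 / 0.89057136 = -0.357555.
  Update: phi_21 = phi_11 - phi_22 phi_11 = 0.3308 - (-0.357555)(0.3308) = 0.449079.
Step k = 3:
  phi_33 = [rho(3) - phi_21 rho(2) - phi_22 rho(1)] / [1 - phi_21 rho(1) - phi_22 rho(2)]
    numerator   = -0.3862 - (0.449079)(-0.209) - (-0.357555)(0.3308) = -0.17406308
    denominator = 1 - (0.449079)(0.3308) - (-0.357555)(-0.209) = 0.77671547
  phi_33 = -0.17406308 / 0.77671547 = -0.2241.
Therefore phi_{33} = -0.2241.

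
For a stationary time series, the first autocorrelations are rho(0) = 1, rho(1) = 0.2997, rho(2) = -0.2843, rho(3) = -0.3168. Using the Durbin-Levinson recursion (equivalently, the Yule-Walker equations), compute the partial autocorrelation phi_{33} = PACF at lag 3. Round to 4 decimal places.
\phi_{33} = -0.0970

The PACF at lag k is phi_{kk}, the last component of the solution
to the Yule-Walker system G_k phi = r_k where
  (G_k)_{ij} = rho(|i - j|), (r_k)_i = rho(i), i,j = 1..k.
Equivalently, Durbin-Levinson gives phi_{kk} iteratively:
  phi_{11} = rho(1)
  phi_{kk} = [rho(k) - sum_{j=1..k-1} phi_{k-1,j} rho(k-j)]
            / [1 - sum_{j=1..k-1} phi_{k-1,j} rho(j)],
  phi_{k,j} = phi_{k-1,j} - phi_{kk} phi_{k-1,k-j},  j = 1..k-1.
Step k = 1:
  phi_11 = rho(1) = 0.2997.
Step k = 2:
  phi_22 = [rho(2) - phi_11 rho(1)] / [1 - phi_11 rho(1)] = [-0.2843 - (0.2997)(0.2997)] / [1 - (0.2997)(0.2997)]
         = -0.37412009 / 0.91017991 = -0.41104.
  Update: phi_21 = phi_11 - phi_22 phi_11 = 0.2997 - (-0.41104)(0.2997) = 0.422889.
Step k = 3:
  phi_33 = [rho(3) - phi_21 rho(2) - phi_22 rho(1)] / [1 - phi_21 rho(1) - phi_22 rho(2)]
    numerator   = -0.3168 - (0.422889)(-0.2843) - (-0.41104)(0.2997) = -0.07338417
    denominator = 1 - (0.422889)(0.2997) - (-0.41104)(-0.2843) = 0.7564017
  phi_33 = -0.07338417 / 0.7564017 = -0.097.
Therefore phi_{33} = -0.0970.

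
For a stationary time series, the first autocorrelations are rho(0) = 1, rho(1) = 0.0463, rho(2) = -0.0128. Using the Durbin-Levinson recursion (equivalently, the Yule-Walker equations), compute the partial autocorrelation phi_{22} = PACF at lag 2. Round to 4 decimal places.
\phi_{22} = -0.0150

The PACF at lag k is phi_{kk}, the last component of the solution
to the Yule-Walker system G_k phi = r_k where
  (G_k)_{ij} = rho(|i - j|), (r_k)_i = rho(i), i,j = 1..k.
Equivalently, Durbin-Levinson gives phi_{kk} iteratively:
  phi_{11} = rho(1)
  phi_{kk} = [rho(k) - sum_{j=1..k-1} phi_{k-1,j} rho(k-j)]
            / [1 - sum_{j=1..k-1} phi_{k-1,j} rho(j)],
  phi_{k,j} = phi_{k-1,j} - phi_{kk} phi_{k-1,k-j},  j = 1..k-1.
Step k = 1:
  phi_11 = rho(1) = 0.0463.
Step k = 2:
  phi_22 = [rho(2) - phi_11 rho(1)] / [1 - phi_11 rho(1)] = [-0.0128 - (0.0463)(0.0463)] / [1 - (0.0463)(0.0463)]
         = -0.01494369 / 0.99785631 = -0.015.
Therefore phi_{22} = -0.0150.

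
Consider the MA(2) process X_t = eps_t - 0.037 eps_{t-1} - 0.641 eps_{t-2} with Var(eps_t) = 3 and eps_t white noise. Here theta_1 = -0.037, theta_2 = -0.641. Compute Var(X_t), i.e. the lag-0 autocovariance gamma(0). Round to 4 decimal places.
\gamma(0) = 4.2368

For an MA(q) process X_t = eps_t + sum_i theta_i eps_{t-i} with
Var(eps_t) = sigma^2, the variance is
  gamma(0) = sigma^2 * (1 + sum_i theta_i^2).
  sum_i theta_i^2 = (-0.037)^2 + (-0.641)^2 = 0.001369 + 0.410881 = 0.41225.
  gamma(0) = 3 * (1 + 0.41225) = 3 * 1.41225 = 4.23675, which rounds to 4.2368.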